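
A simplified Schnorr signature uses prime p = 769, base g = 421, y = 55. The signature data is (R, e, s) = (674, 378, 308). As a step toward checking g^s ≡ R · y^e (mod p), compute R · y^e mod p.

576

Squares mod 769: 55^1≡55, 55^2≡718, 55^4≡294, 55^8≡308, 55^16≡277, 55^32≡598, 55^64≡19, 55^128≡361, 55^256≡360
378 = 256 + 64 + 32 + 16 + 8 + 2, so 55^378 ≡ 360·19·598·277·308·718 ≡ 512 (mod 769)
R · y^e ≡ 674·512 = 345088 ≡ 576 (mod 769)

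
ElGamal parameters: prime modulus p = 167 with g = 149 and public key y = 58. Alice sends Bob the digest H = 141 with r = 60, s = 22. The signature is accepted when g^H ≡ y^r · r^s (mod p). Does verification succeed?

Left side g^H mod p:
149^2 = 22201 ≡ 157
149^4 ≡ 157^2 = 24649 ≡ 100
149^8 ≡ 100^2 = 10000 ≡ 147
149^16 ≡ 147^2 = 21609 ≡ 66
149^32 ≡ 66^2 = 4356 ≡ 14
149^64 ≡ 14^2 = 196 ≡ 29
149^128 ≡ 29^2 = 841 ≡ 6
141 = 128 + 8 + 4 + 1, so 149^141 ≡ 6·147·100·149 ≡ 69 (mod 167)
Right side y^r · r^s mod p:
58^2 = 3364 ≡ 24
58^4 ≡ 24^2 = 576 ≡ 75
58^8 ≡ 75^2 = 5625 ≡ 114
58^16 ≡ 114^2 = 12996 ≡ 137
58^32 ≡ 137^2 = 18769 ≡ 65
60 = 32 + 16 + 8 + 4, so 58^60 ≡ 65·137·114·75 ≡ 112 (mod 167)
60^2 = 3600 ≡ 93
60^4 ≡ 93^2 = 8649 ≡ 132
60^8 ≡ 132^2 = 17424 ≡ 56
60^16 ≡ 56^2 = 3136 ≡ 130
22 = 16 + 4 + 2, so 60^22 ≡ 130·132·93 ≡ 28 (mod 167)
112·28 = 3136 ≡ 130 (mod 167)
69 ≠ 130, so verification fails.

fails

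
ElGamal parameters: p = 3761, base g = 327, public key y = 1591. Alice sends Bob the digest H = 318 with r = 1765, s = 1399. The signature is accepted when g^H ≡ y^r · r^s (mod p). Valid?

Left side g^H mod p:
327^2 = 106929 ≡ 1621
327^4 ≡ 1621^2 = 2627641 ≡ 2463
327^8 ≡ 2463^2 = 6066369 ≡ 3637
327^16 ≡ 3637^2 = 13227769 ≡ 332
327^32 ≡ 332^2 = 110224 ≡ 1155
327^64 ≡ 1155^2 = 1334025 ≡ 2631
327^128 ≡ 2631^2 = 6922161 ≡ 1921
327^256 ≡ 1921^2 = 3690241 ≡ 700
318 = 256 + 32 + 16 + 8 + 4 + 2, so 327^318 ≡ 700·1155·332·3637·2463·1621 ≡ 2338 (mod 3761)
Right side y^r · r^s mod p:
1591^2 = 2531281 ≡ 128
1591^4 ≡ 128^2 = 16384 ≡ 1340
1591^8 ≡ 1340^2 = 1795600 ≡ 1603
1591^16 ≡ 1603^2 = 2569609 ≡ 846
1591^32 ≡ 846^2 = 715716 ≡ 1126
1591^64 ≡ 1126^2 = 1267876 ≡ 419
1591^128 ≡ 419^2 = 175561 ≡ 2555
1591^256 ≡ 2555^2 = 6528025 ≡ 2690
1591^512 ≡ 2690^2 = 7236100 ≡ 3697
1591^1024 ≡ 3697^2 = 13667809 ≡ 335
1765 = 1024 + 512 + 128 + 64 + 32 + 4 + 1, so 1591^1765 ≡ 335·3697·2555·419·1126·1340·1591 ≡ 2882 (mod 3761)
1765^2 = 3115225 ≡ 1117
1765^4 ≡ 1117^2 = 1247689 ≡ 2798
1765^8 ≡ 2798^2 = 7828804 ≡ 2163
1765^16 ≡ 2163^2 = 4678569 ≡ 3646
1765^32 ≡ 3646^2 = 13293316 ≡ 1942
1765^64 ≡ 1942^2 = 3771364 ≡ 2842
1765^128 ≡ 2842^2 = 8076964 ≡ 2097
1765^256 ≡ 2097^2 = 4397409 ≡ 800
1765^512 ≡ 800^2 = 640000 ≡ 630
1765^1024 ≡ 630^2 = 396900 ≡ 1995
1399 = 1024 + 256 + 64 + 32 + 16 + 4 + 2 + 1, so 1765^1399 ≡ 1995·800·2842·1942·3646·2798·1117·1765 ≡ 442 (mod 3761)
2882·442 = 1273844 ≡ 2626 (mod 3761)
2338 ≠ 2626, so verification fails.

no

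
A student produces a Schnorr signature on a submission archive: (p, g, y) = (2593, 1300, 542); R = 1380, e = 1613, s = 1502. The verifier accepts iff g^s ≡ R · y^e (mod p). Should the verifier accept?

accept

g^s mod p:
1300^2 = 1690000 ≡ 1957
1300^4 ≡ 1957^2 = 3829849 ≡ 2581
1300^8 ≡ 2581^2 = 6661561 ≡ 144
1300^16 ≡ 144^2 = 20736 ≡ 2585
1300^32 ≡ 2585^2 = 6682225 ≡ 64
1300^64 ≡ 64^2 = 4096 ≡ 1503
1300^128 ≡ 1503^2 = 2259009 ≡ 506
1300^256 ≡ 506^2 = 256036 ≡ 1922
1300^512 ≡ 1922^2 = 3694084 ≡ 1652
1300^1024 ≡ 1652^2 = 2729104 ≡ 1268
1502 = 1024 + 256 + 128 + 64 + 16 + 8 + 4 + 2, so 1300^1502 ≡ 1268·1922·506·1503·2585·144·2581·1957 ≡ 1931 (mod 2593)
R · y^e mod p:
542^2 = 293764 ≡ 755
542^4 ≡ 755^2 = 570025 ≡ 2158
542^8 ≡ 2158^2 = 4656964 ≡ 2529
542^16 ≡ 2529^2 = 6395841 ≡ 1503
542^32 ≡ 1503^2 = 2259009 ≡ 506
542^64 ≡ 506^2 = 256036 ≡ 1922
542^128 ≡ 1922^2 = 3694084 ≡ 1652
542^256 ≡ 1652^2 = 2729104 ≡ 1268
542^512 ≡ 1268^2 = 1607824 ≡ 164
542^1024 ≡ 164^2 = 26896 ≡ 966
1613 = 1024 + 512 + 64 + 8 + 4 + 1, so 542^1613 ≡ 966·164·1922·2529·2158·542 ≡ 815 (mod 2593)
1380·815 = 1124700 ≡ 1931 (mod 2593)
1931 ≡ 1931 (mod 2593); signature holds.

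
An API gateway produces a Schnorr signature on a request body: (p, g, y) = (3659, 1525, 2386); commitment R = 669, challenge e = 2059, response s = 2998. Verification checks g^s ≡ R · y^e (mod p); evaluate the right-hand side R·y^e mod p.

2386^2 = 5692996 ≡ 3251
2386^4 ≡ 3251^2 = 10569001 ≡ 1809
2386^8 ≡ 1809^2 = 3272481 ≡ 1335
2386^16 ≡ 1335^2 = 1782225 ≡ 292
2386^32 ≡ 292^2 = 85264 ≡ 1107
2386^64 ≡ 1107^2 = 1225449 ≡ 3343
2386^128 ≡ 3343^2 = 11175649 ≡ 1063
2386^256 ≡ 1063^2 = 1129969 ≡ 2997
2386^512 ≡ 2997^2 = 8982009 ≡ 2823
2386^1024 ≡ 2823^2 = 7969329 ≡ 27
2386^2048 ≡ 27^2 = 729
2059 = 2048 + 8 + 2 + 1, so 2386^2059 ≡ 729·1335·3251·2386 ≡ 690 (mod 3659)
R · y^e ≡ 669·690 = 461610 ≡ 576 (mod 3659)

576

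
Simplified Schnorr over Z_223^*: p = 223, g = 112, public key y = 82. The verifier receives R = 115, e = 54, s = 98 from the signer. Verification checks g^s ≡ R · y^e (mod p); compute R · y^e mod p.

82^2 = 6724 ≡ 34
82^4 ≡ 34^2 = 1156 ≡ 41
82^8 ≡ 41^2 = 1681 ≡ 120
82^16 ≡ 120^2 = 14400 ≡ 128
82^32 ≡ 128^2 = 16384 ≡ 105
54 = 32 + 16 + 4 + 2, so 82^54 ≡ 105·128·41·34 ≡ 15 (mod 223)
R · y^e ≡ 115·15 = 1725 ≡ 164 (mod 223)

164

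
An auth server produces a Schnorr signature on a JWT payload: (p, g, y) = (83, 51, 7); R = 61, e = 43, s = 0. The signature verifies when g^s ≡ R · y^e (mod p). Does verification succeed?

g^s mod p:
51^0 mod 83 = 1
R · y^e mod p:
7^2 = 49
7^4 ≡ 49^2 = 2401 ≡ 77
7^8 ≡ 77^2 = 5929 ≡ 36
7^16 ≡ 36^2 = 1296 ≡ 51
7^32 ≡ 51^2 = 2601 ≡ 28
43 = 32 + 8 + 2 + 1, so 7^43 ≡ 28·36·49·7 ≡ 49 (mod 83)
61·49 = 2989 ≡ 1 (mod 83)
1 ≡ 1 (mod 83); signature holds.

passes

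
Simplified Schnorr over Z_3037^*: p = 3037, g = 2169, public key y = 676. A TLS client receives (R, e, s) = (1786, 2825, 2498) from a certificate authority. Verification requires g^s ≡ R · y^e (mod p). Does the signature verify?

g^s mod p:
2169^2498 mod 3037 = 487
R · y^e mod p:
676^2825 mod 3037 = 2891
1786·2891 = 5163326 ≡ 426 (mod 3037)
487 ≠ 426; the check fails.

does not verify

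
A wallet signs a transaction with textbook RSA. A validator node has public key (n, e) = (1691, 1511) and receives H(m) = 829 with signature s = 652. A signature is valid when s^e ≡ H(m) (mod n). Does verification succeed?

fails

s^2 ≡ 652^2 = 425104 ≡ 663
s^4 ≡ 663^2 = 439569 ≡ 1600
s^8 ≡ 1600^2 = 2560000 ≡ 1517
s^16 ≡ 1517^2 = 2301289 ≡ 1529
s^32 ≡ 1529^2 = 2337841 ≡ 879
s^64 ≡ 879^2 = 772641 ≡ 1545
s^128 ≡ 1545^2 = 2387025 ≡ 1024
s^256 ≡ 1024^2 = 1048576 ≡ 156
s^512 ≡ 156^2 = 24336 ≡ 662
s^1024 ≡ 662^2 = 438244 ≡ 275
1511 = 1024 + 256 + 128 + 64 + 32 + 4 + 2 + 1, so s^1511 ≡ 275·156·1024·1545·879·1600·663·652 ≡ 510 (mod 1691)
510 ≠ 829, so verification fails.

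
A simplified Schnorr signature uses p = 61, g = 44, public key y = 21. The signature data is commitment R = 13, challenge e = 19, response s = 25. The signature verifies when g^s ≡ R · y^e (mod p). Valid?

g^s mod p:
44^2 = 1936 ≡ 45
44^4 ≡ 45^2 = 2025 ≡ 12
44^8 ≡ 12^2 = 144 ≡ 22
44^16 ≡ 22^2 = 484 ≡ 57
25 = 16 + 8 + 1, so 44^25 ≡ 57·22·44 ≡ 32 (mod 61)
R · y^e mod p:
21^2 = 441 ≡ 14
21^4 ≡ 14^2 = 196 ≡ 13
21^8 ≡ 13^2 = 169 ≡ 47
21^16 ≡ 47^2 = 2209 ≡ 13
19 = 16 + 2 + 1, so 21^19 ≡ 13·14·21 ≡ 40 (mod 61)
13·40 = 520 ≡ 32 (mod 61)
32 ≡ 32 (mod 61); signature holds.

yes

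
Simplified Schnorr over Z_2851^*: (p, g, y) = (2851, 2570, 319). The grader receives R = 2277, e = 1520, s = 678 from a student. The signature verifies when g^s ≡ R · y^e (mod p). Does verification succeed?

passes

g^s mod p:
Squares mod 2851: 2570^1≡2570, 2570^2≡1984, 2570^4≡1876, 2570^8≡1242, 2570^16≡173, 2570^32≡1419, 2570^64≡755, 2570^128≡2676, 2570^256≡2115, 2570^512≡6
678 = 512 + 128 + 32 + 4 + 2, so 2570^678 ≡ 6·2676·1419·1876·1984 ≡ 2505 (mod 2851)
R · y^e mod p:
Squares mod 2851: 319^1≡319, 319^2≡1976, 319^4≡1557, 319^8≡899, 319^16≡1368, 319^32≡1168, 319^64≡1446, 319^128≡1133, 319^256≡739, 319^512≡1580, 319^1024≡1775
1520 = 1024 + 256 + 128 + 64 + 32 + 16, so 319^1520 ≡ 1775·739·1133·1446·1168·1368 ≡ 2792 (mod 2851)
2277·2792 = 6357384 ≡ 2505 (mod 2851)
2505 ≡ 2505 (mod 2851); signature holds.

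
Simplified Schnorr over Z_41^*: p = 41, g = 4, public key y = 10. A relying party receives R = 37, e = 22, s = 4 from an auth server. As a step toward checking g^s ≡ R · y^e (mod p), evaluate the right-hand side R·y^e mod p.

10

10^2 = 100 ≡ 18
10^4 ≡ 18^2 = 324 ≡ 37
10^8 ≡ 37^2 = 1369 ≡ 16
10^16 ≡ 16^2 = 256 ≡ 10
22 = 16 + 4 + 2, so 10^22 ≡ 10·37·18 ≡ 18 (mod 41)
R · y^e ≡ 37·18 = 666 ≡ 10 (mod 41)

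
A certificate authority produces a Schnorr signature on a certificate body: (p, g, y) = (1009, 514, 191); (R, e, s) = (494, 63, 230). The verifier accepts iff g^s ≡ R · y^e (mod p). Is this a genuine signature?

g^s mod p:
514^2 = 264196 ≡ 847
514^4 ≡ 847^2 = 717409 ≡ 10
514^8 ≡ 10^2 = 100
514^16 ≡ 100^2 = 10000 ≡ 919
514^32 ≡ 919^2 = 844561 ≡ 28
514^64 ≡ 28^2 = 784
514^128 ≡ 784^2 = 614656 ≡ 175
230 = 128 + 64 + 32 + 4 + 2, so 514^230 ≡ 175·784·28·10·847 ≡ 938 (mod 1009)
R · y^e mod p:
191^2 = 36481 ≡ 157
191^4 ≡ 157^2 = 24649 ≡ 433
191^8 ≡ 433^2 = 187489 ≡ 824
191^16 ≡ 824^2 = 678976 ≡ 928
191^32 ≡ 928^2 = 861184 ≡ 507
63 = 32 + 16 + 8 + 4 + 2 + 1, so 191^63 ≡ 507·928·824·433·157·191 ≡ 247 (mod 1009)
494·247 = 122018 ≡ 938 (mod 1009)
938 ≡ 938 (mod 1009); signature holds.

genuine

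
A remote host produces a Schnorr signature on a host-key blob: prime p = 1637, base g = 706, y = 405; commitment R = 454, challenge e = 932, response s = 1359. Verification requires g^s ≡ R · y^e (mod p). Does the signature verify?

g^s mod p:
706^2 = 498436 ≡ 788
706^4 ≡ 788^2 = 620944 ≡ 521
706^8 ≡ 521^2 = 271441 ≡ 1336
706^16 ≡ 1336^2 = 1784896 ≡ 566
706^32 ≡ 566^2 = 320356 ≡ 1141
706^64 ≡ 1141^2 = 1301881 ≡ 466
706^128 ≡ 466^2 = 217156 ≡ 1072
706^256 ≡ 1072^2 = 1149184 ≡ 10
706^512 ≡ 10^2 = 100
706^1024 ≡ 100^2 = 10000 ≡ 178
1359 = 1024 + 256 + 64 + 8 + 4 + 2 + 1, so 706^1359 ≡ 178·10·466·1336·521·788·706 ≡ 89 (mod 1637)
R · y^e mod p:
405^2 = 164025 ≡ 325
405^4 ≡ 325^2 = 105625 ≡ 857
405^8 ≡ 857^2 = 734449 ≡ 1073
405^16 ≡ 1073^2 = 1151329 ≡ 518
405^32 ≡ 518^2 = 268324 ≡ 1493
405^64 ≡ 1493^2 = 2229049 ≡ 1092
405^128 ≡ 1092^2 = 1192464 ≡ 728
405^256 ≡ 728^2 = 529984 ≡ 1233
405^512 ≡ 1233^2 = 1520289 ≡ 1153
932 = 512 + 256 + 128 + 32 + 4, so 405^932 ≡ 1153·1233·728·1493·857 ≡ 1136 (mod 1637)
454·1136 = 515744 ≡ 89 (mod 1637)
89 ≡ 89 (mod 1637); signature holds.

verifies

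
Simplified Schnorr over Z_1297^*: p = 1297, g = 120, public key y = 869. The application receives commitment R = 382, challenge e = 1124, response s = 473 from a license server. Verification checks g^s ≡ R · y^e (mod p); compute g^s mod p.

408

Squares mod 1297: 120^1≡120, 120^2≡133, 120^4≡828, 120^8≡768, 120^16≡986, 120^32≡743, 120^64≡824, 120^128≡645, 120^256≡985
473 = 256 + 128 + 64 + 16 + 8 + 1, so 120^473 ≡ 985·645·824·986·768·120 ≡ 408 (mod 1297)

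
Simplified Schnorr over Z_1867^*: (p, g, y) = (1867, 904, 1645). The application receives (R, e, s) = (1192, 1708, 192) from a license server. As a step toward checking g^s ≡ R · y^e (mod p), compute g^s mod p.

Squares mod 1867: 904^1≡904, 904^2≡1337, 904^4≡850, 904^8≡1838, 904^16≡841, 904^32≡1555, 904^64≡260, 904^128≡388
192 = 128 + 64, so 904^192 ≡ 388·260 ≡ 62 (mod 1867)

62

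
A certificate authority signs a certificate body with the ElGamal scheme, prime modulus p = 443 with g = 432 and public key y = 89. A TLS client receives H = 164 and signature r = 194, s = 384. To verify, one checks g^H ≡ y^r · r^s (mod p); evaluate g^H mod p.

89

432^2 = 186624 ≡ 121
432^4 ≡ 121^2 = 14641 ≡ 22
432^8 ≡ 22^2 = 484 ≡ 41
432^16 ≡ 41^2 = 1681 ≡ 352
432^32 ≡ 352^2 = 123904 ≡ 307
432^64 ≡ 307^2 = 94249 ≡ 333
432^128 ≡ 333^2 = 110889 ≡ 139
164 = 128 + 32 + 4, so 432^164 ≡ 139·307·22 ≡ 89 (mod 443)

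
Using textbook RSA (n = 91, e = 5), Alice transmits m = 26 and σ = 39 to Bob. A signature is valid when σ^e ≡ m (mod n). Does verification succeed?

fails

σ^2 ≡ 39^2 = 1521 ≡ 65
σ^4 ≡ 65^2 = 4225 ≡ 39
5 = 4 + 1, so σ^5 ≡ 39·39 ≡ 65 (mod 91)
The recovered value 65 does not match the digest 26.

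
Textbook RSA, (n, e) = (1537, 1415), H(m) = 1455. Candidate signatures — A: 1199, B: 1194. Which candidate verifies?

B

Candidate A: 1199^2 = 1437601 ≡ 506; 1199^4 ≡ 506^2 = 256036 ≡ 894; 1199^8 ≡ 894^2 = 799236 ≡ 1533; 1199^16 ≡ 1533^2 = 2350089 ≡ 16; 1199^32 ≡ 16^2 = 256; 1199^64 ≡ 256^2 = 65536 ≡ 982; 1199^128 ≡ 982^2 = 964324 ≡ 625; 1199^256 ≡ 625^2 = 390625 ≡ 227; 1199^512 ≡ 227^2 = 51529 ≡ 808; 1199^1024 ≡ 808^2 = 652864 ≡ 1176; 1415 = 1024 + 256 + 128 + 4 + 2 + 1, so 1199^1415 ≡ 1176·227·625·894·506·1199 ≡ 889 (mod 1537)
Candidate B: 1194^2 = 1425636 ≡ 837; 1194^4 ≡ 837^2 = 700569 ≡ 1234; 1194^8 ≡ 1234^2 = 1522756 ≡ 1126; 1194^16 ≡ 1126^2 = 1267876 ≡ 1388; 1194^32 ≡ 1388^2 = 1926544 ≡ 683; 1194^64 ≡ 683^2 = 466489 ≡ 778; 1194^128 ≡ 778^2 = 605284 ≡ 1243; 1194^256 ≡ 1243^2 = 1545049 ≡ 364; 1194^512 ≡ 364^2 = 132496 ≡ 314; 1194^1024 ≡ 314^2 = 98596 ≡ 228; 1415 = 1024 + 256 + 128 + 4 + 2 + 1, so 1194^1415 ≡ 228·364·1243·1234·837·1194 ≡ 1455 (mod 1537)
  → matches H(m) = 1455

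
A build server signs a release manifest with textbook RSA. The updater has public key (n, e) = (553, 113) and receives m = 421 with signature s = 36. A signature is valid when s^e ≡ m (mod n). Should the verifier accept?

s^2 ≡ 36^2 = 1296 ≡ 190
s^4 ≡ 190^2 = 36100 ≡ 155
s^8 ≡ 155^2 = 24025 ≡ 246
s^16 ≡ 246^2 = 60516 ≡ 239
s^32 ≡ 239^2 = 57121 ≡ 162
s^64 ≡ 162^2 = 26244 ≡ 253
113 = 64 + 32 + 16 + 1, so s^113 ≡ 253·162·239·36 ≡ 421 (mod 553)
s^113 mod 553 = 421 matches m.

accept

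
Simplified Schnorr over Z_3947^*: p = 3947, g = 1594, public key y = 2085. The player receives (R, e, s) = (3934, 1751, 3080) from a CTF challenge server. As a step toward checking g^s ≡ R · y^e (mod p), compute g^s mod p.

1594^2 = 2540836 ≡ 2915
1594^4 ≡ 2915^2 = 8497225 ≡ 3281
1594^8 ≡ 3281^2 = 10764961 ≡ 1492
1594^16 ≡ 1492^2 = 2226064 ≡ 3903
1594^32 ≡ 3903^2 = 15233409 ≡ 1936
1594^64 ≡ 1936^2 = 3748096 ≡ 2393
1594^128 ≡ 2393^2 = 5726449 ≡ 3299
1594^256 ≡ 3299^2 = 10883401 ≡ 1522
1594^512 ≡ 1522^2 = 2316484 ≡ 3542
1594^1024 ≡ 3542^2 = 12545764 ≡ 2198
1594^2048 ≡ 2198^2 = 4831204 ≡ 76
3080 = 2048 + 1024 + 8, so 1594^3080 ≡ 76·2198·1492 ≡ 2301 (mod 3947)

2301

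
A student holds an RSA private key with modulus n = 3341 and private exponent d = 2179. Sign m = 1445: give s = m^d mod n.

Squares mod 3341: m^1≡1445, m^2≡3241, m^4≡3318, m^8≡529, m^16≡2538, m^32≡3337, m^64≡16, m^128≡256, m^256≡2057, m^512≡1543, m^1024≡2057, m^2048≡1543
2179 = 2048 + 128 + 2 + 1, so m^2179 ≡ 1543·256·3241·1445 ≡ 323 (mod 3341)

323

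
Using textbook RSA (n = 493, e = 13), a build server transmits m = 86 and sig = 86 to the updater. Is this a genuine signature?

genuine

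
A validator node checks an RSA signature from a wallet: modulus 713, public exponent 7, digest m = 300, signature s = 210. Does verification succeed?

fails

Squares mod 713: s^1≡210, s^2≡607, s^4≡541
7 = 4 + 2 + 1, so s^7 ≡ 541·607·210 ≡ 623 (mod 713)
The recovered value 623 does not match the digest 300.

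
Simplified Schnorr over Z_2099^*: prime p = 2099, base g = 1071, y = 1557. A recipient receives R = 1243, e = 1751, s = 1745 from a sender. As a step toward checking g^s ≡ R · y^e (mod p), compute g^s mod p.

1071^2 = 1147041 ≡ 987
1071^4 ≡ 987^2 = 974169 ≡ 233
1071^8 ≡ 233^2 = 54289 ≡ 1814
1071^16 ≡ 1814^2 = 3290596 ≡ 1463
1071^32 ≡ 1463^2 = 2140369 ≡ 1488
1071^64 ≡ 1488^2 = 2214144 ≡ 1798
1071^128 ≡ 1798^2 = 3232804 ≡ 344
1071^256 ≡ 344^2 = 118336 ≡ 792
1071^512 ≡ 792^2 = 627264 ≡ 1762
1071^1024 ≡ 1762^2 = 3104644 ≡ 223
1745 = 1024 + 512 + 128 + 64 + 16 + 1, so 1071^1745 ≡ 223·1762·344·1798·1463·1071 ≡ 683 (mod 2099)

683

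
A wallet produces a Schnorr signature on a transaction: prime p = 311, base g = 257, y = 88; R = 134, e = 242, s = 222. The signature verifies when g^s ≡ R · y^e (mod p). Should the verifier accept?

g^s mod p:
Squares mod 311: 257^1≡257, 257^2≡117, 257^4≡5, 257^8≡25, 257^16≡3, 257^32≡9, 257^64≡81, 257^128≡30
222 = 128 + 64 + 16 + 8 + 4 + 2, so 257^222 ≡ 30·81·3·25·5·117 ≡ 163 (mod 311)
R · y^e mod p:
Squares mod 311: 88^1≡88, 88^2≡280, 88^4≡28, 88^8≡162, 88^16≡120, 88^32≡94, 88^64≡128, 88^128≡212
242 = 128 + 64 + 32 + 16 + 2, so 88^242 ≡ 212·128·94·120·280 ≡ 166 (mod 311)
134·166 = 22244 ≡ 163 (mod 311)
163 ≡ 163 (mod 311); signature holds.

accept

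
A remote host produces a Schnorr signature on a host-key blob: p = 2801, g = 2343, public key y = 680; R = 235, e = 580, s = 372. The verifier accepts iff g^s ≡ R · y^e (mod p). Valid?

g^s mod p:
2343^2 = 5489649 ≡ 2490
2343^4 ≡ 2490^2 = 6200100 ≡ 1487
2343^8 ≡ 1487^2 = 2211169 ≡ 1180
2343^16 ≡ 1180^2 = 1392400 ≡ 303
2343^32 ≡ 303^2 = 91809 ≡ 2177
2343^64 ≡ 2177^2 = 4739329 ≡ 37
2343^128 ≡ 37^2 = 1369
2343^256 ≡ 1369^2 = 1874161 ≡ 292
372 = 256 + 64 + 32 + 16 + 4, so 2343^372 ≡ 292·37·2177·303·1487 ≡ 1645 (mod 2801)
R · y^e mod p:
680^2 = 462400 ≡ 235
680^4 ≡ 235^2 = 55225 ≡ 2006
680^8 ≡ 2006^2 = 4024036 ≡ 1800
680^16 ≡ 1800^2 = 3240000 ≡ 2044
680^32 ≡ 2044^2 = 4177936 ≡ 1645
680^64 ≡ 1645^2 = 2706025 ≡ 259
680^128 ≡ 259^2 = 67081 ≡ 2658
680^256 ≡ 2658^2 = 7064964 ≡ 842
680^512 ≡ 842^2 = 708964 ≡ 311
580 = 512 + 64 + 4, so 680^580 ≡ 311·259·2006 ≡ 7 (mod 2801)
235·7 = 1645 ≡ 1645 (mod 2801)
1645 ≡ 1645 (mod 2801); signature holds.

yes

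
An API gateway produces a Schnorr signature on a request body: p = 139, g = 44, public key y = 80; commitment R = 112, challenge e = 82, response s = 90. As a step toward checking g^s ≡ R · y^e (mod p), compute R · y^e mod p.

125

Squares mod 139: 80^1≡80, 80^2≡6, 80^4≡36, 80^8≡45, 80^16≡79, 80^32≡125, 80^64≡57
82 = 64 + 16 + 2, so 80^82 ≡ 57·79·6 ≡ 52 (mod 139)
R · y^e ≡ 112·52 = 5824 ≡ 125 (mod 139)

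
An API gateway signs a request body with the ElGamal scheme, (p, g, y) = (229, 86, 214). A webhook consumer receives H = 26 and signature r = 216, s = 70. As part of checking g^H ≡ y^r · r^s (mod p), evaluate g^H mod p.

86^2 = 7396 ≡ 68
86^4 ≡ 68^2 = 4624 ≡ 44
86^8 ≡ 44^2 = 1936 ≡ 104
86^16 ≡ 104^2 = 10816 ≡ 53
26 = 16 + 8 + 2, so 86^26 ≡ 53·104·68 ≡ 172 (mod 229)

172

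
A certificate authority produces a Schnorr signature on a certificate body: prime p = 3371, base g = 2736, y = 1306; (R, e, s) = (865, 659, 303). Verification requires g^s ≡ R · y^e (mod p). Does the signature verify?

verifies

g^s mod p:
2736^303 mod 3371 = 2713
R · y^e mod p:
1306^659 mod 3371 = 1940
865·1940 = 1678100 ≡ 2713 (mod 3371)
2713 ≡ 2713 (mod 3371); signature holds.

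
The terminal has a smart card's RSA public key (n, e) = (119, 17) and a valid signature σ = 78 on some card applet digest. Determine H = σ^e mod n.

78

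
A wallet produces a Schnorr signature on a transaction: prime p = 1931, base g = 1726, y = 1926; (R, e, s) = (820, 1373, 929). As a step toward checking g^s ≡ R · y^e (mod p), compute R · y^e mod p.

Squares mod 1931: 1926^1≡1926, 1926^2≡25, 1926^4≡625, 1926^8≡563, 1926^16≡285, 1926^32≡123, 1926^64≡1612, 1926^128≡1349, 1926^256≡799, 1926^512≡1171, 1926^1024≡231
1373 = 1024 + 256 + 64 + 16 + 8 + 4 + 1, so 1926^1373 ≡ 231·799·1612·285·563·625·1926 ≡ 1408 (mod 1931)
R · y^e ≡ 820·1408 = 1154560 ≡ 1753 (mod 1931)

1753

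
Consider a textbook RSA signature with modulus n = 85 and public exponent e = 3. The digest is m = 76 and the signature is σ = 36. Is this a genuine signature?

σ^2 ≡ 36^2 = 1296 ≡ 21
3 = 2 + 1, so σ^3 ≡ 21·36 ≡ 76 (mod 85)
σ^3 mod 85 = 76 matches m.

genuine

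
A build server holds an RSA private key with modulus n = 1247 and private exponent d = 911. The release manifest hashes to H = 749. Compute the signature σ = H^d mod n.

H^2 ≡ 749^2 = 561001 ≡ 1098
H^4 ≡ 1098^2 = 1205604 ≡ 1002
H^8 ≡ 1002^2 = 1004004 ≡ 169
H^16 ≡ 169^2 = 28561 ≡ 1127
H^32 ≡ 1127^2 = 1270129 ≡ 683
H^64 ≡ 683^2 = 466489 ≡ 111
H^128 ≡ 111^2 = 12321 ≡ 1098
H^256 ≡ 1098^2 = 1205604 ≡ 1002
H^512 ≡ 1002^2 = 1004004 ≡ 169
911 = 512 + 256 + 128 + 8 + 4 + 2 + 1, so H^911 ≡ 169·1002·1098·169·1002·1098·749 ≡ 691 (mod 1247)

691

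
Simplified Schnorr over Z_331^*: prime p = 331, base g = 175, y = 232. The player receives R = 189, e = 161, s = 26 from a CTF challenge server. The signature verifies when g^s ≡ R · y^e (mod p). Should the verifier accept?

g^s mod p:
175^2 = 30625 ≡ 173
175^4 ≡ 173^2 = 29929 ≡ 139
175^8 ≡ 139^2 = 19321 ≡ 123
175^16 ≡ 123^2 = 15129 ≡ 234
26 = 16 + 8 + 2, so 175^26 ≡ 234·123·173 ≡ 53 (mod 331)
R · y^e mod p:
232^2 = 53824 ≡ 202
232^4 ≡ 202^2 = 40804 ≡ 91
232^8 ≡ 91^2 = 8281 ≡ 6
232^16 ≡ 6^2 = 36
232^32 ≡ 36^2 = 1296 ≡ 303
232^64 ≡ 303^2 = 91809 ≡ 122
232^128 ≡ 122^2 = 14884 ≡ 320
161 = 128 + 32 + 1, so 232^161 ≡ 320·303·232 ≡ 291 (mod 331)
189·291 = 54999 ≡ 53 (mod 331)
53 ≡ 53 (mod 331); signature holds.

accept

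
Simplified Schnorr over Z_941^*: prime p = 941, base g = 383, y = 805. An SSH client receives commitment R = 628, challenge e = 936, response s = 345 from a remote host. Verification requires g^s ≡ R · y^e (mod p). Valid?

yes

g^s mod p:
383^2 = 146689 ≡ 834
383^4 ≡ 834^2 = 695556 ≡ 157
383^8 ≡ 157^2 = 24649 ≡ 183
383^16 ≡ 183^2 = 33489 ≡ 554
383^32 ≡ 554^2 = 306916 ≡ 150
383^64 ≡ 150^2 = 22500 ≡ 857
383^128 ≡ 857^2 = 734449 ≡ 469
383^256 ≡ 469^2 = 219961 ≡ 708
345 = 256 + 64 + 16 + 8 + 1, so 383^345 ≡ 708·857·554·183·383 ≡ 659 (mod 941)
R · y^e mod p:
805^2 = 648025 ≡ 617
805^4 ≡ 617^2 = 380689 ≡ 525
805^8 ≡ 525^2 = 275625 ≡ 853
805^16 ≡ 853^2 = 727609 ≡ 216
805^32 ≡ 216^2 = 46656 ≡ 547
805^64 ≡ 547^2 = 299209 ≡ 912
805^128 ≡ 912^2 = 831744 ≡ 841
805^256 ≡ 841^2 = 707281 ≡ 590
805^512 ≡ 590^2 = 348100 ≡ 871
936 = 512 + 256 + 128 + 32 + 8, so 805^936 ≡ 871·590·841·547·853 ≡ 518 (mod 941)
628·518 = 325304 ≡ 659 (mod 941)
659 ≡ 659 (mod 941); signature holds.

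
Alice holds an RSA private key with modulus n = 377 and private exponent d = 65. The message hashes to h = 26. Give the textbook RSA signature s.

h^2 ≡ 26^2 = 676 ≡ 299
h^4 ≡ 299^2 = 89401 ≡ 52
h^8 ≡ 52^2 = 2704 ≡ 65
h^16 ≡ 65^2 = 4225 ≡ 78
h^32 ≡ 78^2 = 6084 ≡ 52
h^64 ≡ 52^2 = 2704 ≡ 65
65 = 64 + 1, so h^65 ≡ 65·26 ≡ 182 (mod 377)

182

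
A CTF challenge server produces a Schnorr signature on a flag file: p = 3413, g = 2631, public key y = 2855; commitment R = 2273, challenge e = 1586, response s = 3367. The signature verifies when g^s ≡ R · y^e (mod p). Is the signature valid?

g^s mod p:
2631^2 = 6922161 ≡ 597
2631^4 ≡ 597^2 = 356409 ≡ 1457
2631^8 ≡ 1457^2 = 2122849 ≡ 3376
2631^16 ≡ 3376^2 = 11397376 ≡ 1369
2631^32 ≡ 1369^2 = 1874161 ≡ 424
2631^64 ≡ 424^2 = 179776 ≡ 2300
2631^128 ≡ 2300^2 = 5290000 ≡ 3263
2631^256 ≡ 3263^2 = 10647169 ≡ 2022
2631^512 ≡ 2022^2 = 4088484 ≡ 3123
2631^1024 ≡ 3123^2 = 9753129 ≡ 2188
2631^2048 ≡ 2188^2 = 4787344 ≡ 2318
3367 = 2048 + 1024 + 256 + 32 + 4 + 2 + 1, so 2631^3367 ≡ 2318·2188·2022·424·1457·597·2631 ≡ 1099 (mod 3413)
R · y^e mod p:
2855^2 = 8151025 ≡ 781
2855^4 ≡ 781^2 = 609961 ≡ 2447
2855^8 ≡ 2447^2 = 5987809 ≡ 1407
2855^16 ≡ 1407^2 = 1979649 ≡ 109
2855^32 ≡ 109^2 = 11881 ≡ 1642
2855^64 ≡ 1642^2 = 2696164 ≡ 3307
2855^128 ≡ 3307^2 = 10936249 ≡ 997
2855^256 ≡ 997^2 = 994009 ≡ 826
2855^512 ≡ 826^2 = 682276 ≡ 3089
2855^1024 ≡ 3089^2 = 9541921 ≡ 2586
1586 = 1024 + 512 + 32 + 16 + 2, so 2855^1586 ≡ 2586·3089·1642·109·781 ≡ 2942 (mod 3413)
2273·2942 = 6687166 ≡ 1099 (mod 3413)
1099 ≡ 1099 (mod 3413); signature holds.

valid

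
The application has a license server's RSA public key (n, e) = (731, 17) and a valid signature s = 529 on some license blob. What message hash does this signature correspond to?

325

s^2 ≡ 529^2 = 279841 ≡ 599
s^4 ≡ 599^2 = 358801 ≡ 611
s^8 ≡ 611^2 = 373321 ≡ 511
s^16 ≡ 511^2 = 261121 ≡ 154
17 = 16 + 1, so s^17 ≡ 154·529 ≡ 325 (mod 731)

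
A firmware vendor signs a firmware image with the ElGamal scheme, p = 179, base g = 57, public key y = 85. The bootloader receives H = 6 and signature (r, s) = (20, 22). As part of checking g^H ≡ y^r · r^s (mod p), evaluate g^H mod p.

Squares mod 179: 57^1≡57, 57^2≡27, 57^4≡13
6 = 4 + 2, so 57^6 ≡ 13·27 ≡ 172 (mod 179)

172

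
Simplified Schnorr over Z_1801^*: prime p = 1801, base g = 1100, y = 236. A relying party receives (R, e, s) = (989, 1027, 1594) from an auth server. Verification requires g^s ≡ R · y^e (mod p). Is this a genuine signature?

g^s mod p:
1100^2 = 1210000 ≡ 1529
1100^4 ≡ 1529^2 = 2337841 ≡ 143
1100^8 ≡ 143^2 = 20449 ≡ 638
1100^16 ≡ 638^2 = 407044 ≡ 18
1100^32 ≡ 18^2 = 324
1100^64 ≡ 324^2 = 104976 ≡ 518
1100^128 ≡ 518^2 = 268324 ≡ 1776
1100^256 ≡ 1776^2 = 3154176 ≡ 625
1100^512 ≡ 625^2 = 390625 ≡ 1609
1100^1024 ≡ 1609^2 = 2588881 ≡ 844
1594 = 1024 + 512 + 32 + 16 + 8 + 2, so 1100^1594 ≡ 844·1609·324·18·638·1529 ≡ 283 (mod 1801)
R · y^e mod p:
236^2 = 55696 ≡ 1666
236^4 ≡ 1666^2 = 2775556 ≡ 215
236^8 ≡ 215^2 = 46225 ≡ 1200
236^16 ≡ 1200^2 = 1440000 ≡ 1001
236^32 ≡ 1001^2 = 1002001 ≡ 645
236^64 ≡ 645^2 = 416025 ≡ 1795
236^128 ≡ 1795^2 = 3222025 ≡ 36
236^256 ≡ 36^2 = 1296
236^512 ≡ 1296^2 = 1679616 ≡ 1084
236^1024 ≡ 1084^2 = 1175056 ≡ 804
1027 = 1024 + 2 + 1, so 236^1027 ≡ 804·1666·236 ≡ 183 (mod 1801)
989·183 = 180987 ≡ 887 (mod 1801)
283 ≠ 887; the check fails.

forged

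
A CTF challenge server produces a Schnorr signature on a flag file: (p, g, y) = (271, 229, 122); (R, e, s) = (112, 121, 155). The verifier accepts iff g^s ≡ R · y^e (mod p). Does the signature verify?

g^s mod p:
Squares mod 271: 229^1≡229, 229^2≡138, 229^4≡74, 229^8≡56, 229^16≡155, 229^32≡177, 229^64≡164, 229^128≡67
155 = 128 + 16 + 8 + 2 + 1, so 229^155 ≡ 67·155·56·138·229 ≡ 88 (mod 271)
R · y^e mod p:
Squares mod 271: 122^1≡122, 122^2≡250, 122^4≡170, 122^8≡174, 122^16≡195, 122^32≡85, 122^64≡179
121 = 64 + 32 + 16 + 8 + 1, so 122^121 ≡ 179·85·195·174·122 ≡ 175 (mod 271)
112·175 = 19600 ≡ 88 (mod 271)
88 ≡ 88 (mod 271); signature holds.

verifies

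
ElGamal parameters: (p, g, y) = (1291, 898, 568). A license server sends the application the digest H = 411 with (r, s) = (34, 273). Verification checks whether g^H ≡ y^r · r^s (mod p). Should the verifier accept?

reject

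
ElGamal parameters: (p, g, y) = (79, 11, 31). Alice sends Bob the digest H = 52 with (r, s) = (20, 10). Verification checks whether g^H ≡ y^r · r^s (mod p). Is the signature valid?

Left side g^H mod p:
Squares mod 79: 11^1≡11, 11^2≡42, 11^4≡26, 11^8≡44, 11^16≡40, 11^32≡20
52 = 32 + 16 + 4, so 11^52 ≡ 20·40·26 ≡ 23 (mod 79)
Right side y^r · r^s mod p:
Squares mod 79: 31^1≡31, 31^2≡13, 31^4≡11, 31^8≡42, 31^16≡26
20 = 16 + 4, so 31^20 ≡ 26·11 ≡ 49 (mod 79)
Squares mod 79: 20^1≡20, 20^2≡5, 20^4≡25, 20^8≡72
10 = 8 + 2, so 20^10 ≡ 72·5 ≡ 44 (mod 79)
49·44 = 2156 ≡ 23 (mod 79)
23 ≡ 23 (mod 79), so the signature is genuine.

valid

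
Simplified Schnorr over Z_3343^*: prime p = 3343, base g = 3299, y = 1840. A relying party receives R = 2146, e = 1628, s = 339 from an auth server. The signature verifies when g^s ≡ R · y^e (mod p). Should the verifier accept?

reject

g^s mod p:
3299^2 = 10883401 ≡ 1936
3299^4 ≡ 1936^2 = 3748096 ≡ 593
3299^8 ≡ 593^2 = 351649 ≡ 634
3299^16 ≡ 634^2 = 401956 ≡ 796
3299^32 ≡ 796^2 = 633616 ≡ 1789
3299^64 ≡ 1789^2 = 3200521 ≡ 1270
3299^128 ≡ 1270^2 = 1612900 ≡ 1574
3299^256 ≡ 1574^2 = 2477476 ≡ 313
339 = 256 + 64 + 16 + 2 + 1, so 3299^339 ≡ 313·1270·796·1936·3299 ≡ 917 (mod 3343)
R · y^e mod p:
1840^2 = 3385600 ≡ 2484
1840^4 ≡ 2484^2 = 6170256 ≡ 2421
1840^8 ≡ 2421^2 = 5861241 ≡ 962
1840^16 ≡ 962^2 = 925444 ≡ 2776
1840^32 ≡ 2776^2 = 7706176 ≡ 561
1840^64 ≡ 561^2 = 314721 ≡ 479
1840^128 ≡ 479^2 = 229441 ≡ 2117
1840^256 ≡ 2117^2 = 4481689 ≡ 2069
1840^512 ≡ 2069^2 = 4280761 ≡ 1721
1840^1024 ≡ 1721^2 = 2961841 ≡ 3286
1628 = 1024 + 512 + 64 + 16 + 8 + 4, so 1840^1628 ≡ 3286·1721·479·2776·962·2421 ≡ 2567 (mod 3343)
2146·2567 = 5508782 ≡ 2861 (mod 3343)
917 ≠ 2861; the check fails.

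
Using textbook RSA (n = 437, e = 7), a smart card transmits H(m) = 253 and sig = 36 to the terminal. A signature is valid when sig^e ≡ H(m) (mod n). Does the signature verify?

does not verify

sig^2 ≡ 36^2 = 1296 ≡ 422
sig^4 ≡ 422^2 = 178084 ≡ 225
7 = 4 + 2 + 1, so sig^7 ≡ 225·422·36 ≡ 423 (mod 437)
423 ≠ 253, so verification fails.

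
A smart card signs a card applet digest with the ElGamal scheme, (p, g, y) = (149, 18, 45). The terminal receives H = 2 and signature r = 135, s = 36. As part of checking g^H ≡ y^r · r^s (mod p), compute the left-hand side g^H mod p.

26

18^2 = 324 ≡ 26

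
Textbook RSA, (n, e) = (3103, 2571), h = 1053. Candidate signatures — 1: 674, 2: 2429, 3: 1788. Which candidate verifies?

Candidate 1: Squares mod 3103: 674^1≡674, 674^2≡1238, 674^4≡2865, 674^8≡790, 674^16≡397, 674^32≡2459, 674^64≡2037, 674^128≡658, 674^256≡1647, 674^512≡587, 674^1024≡136, 674^2048≡2981; 2571 = 2048 + 512 + 8 + 2 + 1, so 674^2571 ≡ 2981·587·790·1238·674 ≡ 2050 (mod 3103)
Candidate 2: Squares mod 3103: 2429^1≡2429, 2429^2≡1238, 2429^4≡2865, 2429^8≡790, 2429^16≡397, 2429^32≡2459, 2429^64≡2037, 2429^128≡658, 2429^256≡1647, 2429^512≡587, 2429^1024≡136, 2429^2048≡2981; 2571 = 2048 + 512 + 8 + 2 + 1, so 2429^2571 ≡ 2981·587·790·1238·2429 ≡ 1053 (mod 3103)
  → matches h = 1053
Candidate 3: Squares mod 3103: 1788^1≡1788, 1788^2≡854, 1788^4≡111, 1788^8≡3012, 1788^16≡2075, 1788^32≡1764, 1788^64≡2490, 1788^128≡306, 1788^256≡546, 1788^512≡228, 1788^1024≡2336, 1788^2048≡1822; 2571 = 2048 + 512 + 8 + 2 + 1, so 1788^2571 ≡ 1822·228·3012·854·1788 ≡ 1004 (mod 3103)

2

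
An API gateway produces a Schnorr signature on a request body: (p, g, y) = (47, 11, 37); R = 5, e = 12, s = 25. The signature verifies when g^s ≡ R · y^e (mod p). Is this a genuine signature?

g^s mod p:
Squares mod 47: 11^1≡11, 11^2≡27, 11^4≡24, 11^8≡12, 11^16≡3
25 = 16 + 8 + 1, so 11^25 ≡ 3·12·11 ≡ 20 (mod 47)
R · y^e mod p:
Squares mod 47: 37^1≡37, 37^2≡6, 37^4≡36, 37^8≡27
12 = 8 + 4, so 37^12 ≡ 27·36 ≡ 32 (mod 47)
5·32 = 160 ≡ 19 (mod 47)
20 ≠ 19; the check fails.

forged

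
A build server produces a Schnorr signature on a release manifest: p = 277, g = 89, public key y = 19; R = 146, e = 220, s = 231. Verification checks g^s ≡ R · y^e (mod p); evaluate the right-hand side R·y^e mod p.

19^2 = 361 ≡ 84
19^4 ≡ 84^2 = 7056 ≡ 131
19^8 ≡ 131^2 = 17161 ≡ 264
19^16 ≡ 264^2 = 69696 ≡ 169
19^32 ≡ 169^2 = 28561 ≡ 30
19^64 ≡ 30^2 = 900 ≡ 69
19^128 ≡ 69^2 = 4761 ≡ 52
220 = 128 + 64 + 16 + 8 + 4, so 19^220 ≡ 52·69·169·264·131 ≡ 52 (mod 277)
R · y^e ≡ 146·52 = 7592 ≡ 113 (mod 277)

113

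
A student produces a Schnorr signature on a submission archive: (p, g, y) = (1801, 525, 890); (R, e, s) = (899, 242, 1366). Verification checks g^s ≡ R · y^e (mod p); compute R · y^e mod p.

890^2 = 792100 ≡ 1461
890^4 ≡ 1461^2 = 2134521 ≡ 336
890^8 ≡ 336^2 = 112896 ≡ 1234
890^16 ≡ 1234^2 = 1522756 ≡ 911
890^32 ≡ 911^2 = 829921 ≡ 1461
890^64 ≡ 1461^2 = 2134521 ≡ 336
890^128 ≡ 336^2 = 112896 ≡ 1234
242 = 128 + 64 + 32 + 16 + 2, so 890^242 ≡ 1234·336·1461·911·1461 ≡ 1461 (mod 1801)
R · y^e ≡ 899·1461 = 1313439 ≡ 510 (mod 1801)

510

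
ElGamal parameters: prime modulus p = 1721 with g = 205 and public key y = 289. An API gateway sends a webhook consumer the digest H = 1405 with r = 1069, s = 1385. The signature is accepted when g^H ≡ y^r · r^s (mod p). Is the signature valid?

Left side g^H mod p:
Squares mod 1721: 205^1≡205, 205^2≡721, 205^4≡99, 205^8≡1196, 205^16≡265, 205^32≡1385, 205^64≡1031, 205^128≡1104, 205^256≡348, 205^512≡634, 205^1024≡963
1405 = 1024 + 256 + 64 + 32 + 16 + 8 + 4 + 1, so 205^1405 ≡ 963·348·1031·1385·265·1196·99·205 ≡ 455 (mod 1721)
Right side y^r · r^s mod p:
Squares mod 1721: 289^1≡289, 289^2≡913, 289^4≡605, 289^8≡1173, 289^16≡850, 289^32≡1401, 289^64≡861, 289^128≡1291, 289^256≡753, 289^512≡800, 289^1024≡1509
1069 = 1024 + 32 + 8 + 4 + 1, so 289^1069 ≡ 1509·1401·1173·605·289 ≡ 1019 (mod 1721)
Squares mod 1721: 1069^1≡1069, 1069^2≡17, 1069^4≡289, 1069^8≡913, 1069^16≡605, 1069^32≡1173, 1069^64≡850, 1069^128≡1401, 1069^256≡861, 1069^512≡1291, 1069^1024≡753
1385 = 1024 + 256 + 64 + 32 + 8 + 1, so 1069^1385 ≡ 753·861·850·1173·913·1069 ≡ 820 (mod 1721)
1019·820 = 835580 ≡ 895 (mod 1721)
455 ≠ 895, so verification fails.

invalid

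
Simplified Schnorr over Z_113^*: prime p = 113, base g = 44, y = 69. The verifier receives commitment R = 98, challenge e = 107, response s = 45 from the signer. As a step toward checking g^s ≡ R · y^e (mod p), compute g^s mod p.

69

Squares mod 113: 44^1≡44, 44^2≡15, 44^4≡112, 44^8≡1, 44^16≡1, 44^32≡1
45 = 32 + 8 + 4 + 1, so 44^45 ≡ 1·1·112·44 ≡ 69 (mod 113)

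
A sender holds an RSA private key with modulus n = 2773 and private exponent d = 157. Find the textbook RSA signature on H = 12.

H^2 ≡ 12^2 = 144
H^4 ≡ 144^2 = 20736 ≡ 1325
H^8 ≡ 1325^2 = 1755625 ≡ 316
H^16 ≡ 316^2 = 99856 ≡ 28
H^32 ≡ 28^2 = 784
H^64 ≡ 784^2 = 614656 ≡ 1823
H^128 ≡ 1823^2 = 3323329 ≡ 1275
157 = 128 + 16 + 8 + 4 + 1, so H^157 ≡ 1275·28·316·1325·12 ≡ 2042 (mod 2773)

2042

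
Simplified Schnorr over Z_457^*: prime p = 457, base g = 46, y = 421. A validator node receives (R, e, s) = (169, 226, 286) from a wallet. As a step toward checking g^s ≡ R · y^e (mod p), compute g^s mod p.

406

Squares mod 457: 46^1≡46, 46^2≡288, 46^4≡227, 46^8≡345, 46^16≡205, 46^32≡438, 46^64≡361, 46^128≡76, 46^256≡292
286 = 256 + 16 + 8 + 4 + 2, so 46^286 ≡ 292·205·345·227·288 ≡ 406 (mod 457)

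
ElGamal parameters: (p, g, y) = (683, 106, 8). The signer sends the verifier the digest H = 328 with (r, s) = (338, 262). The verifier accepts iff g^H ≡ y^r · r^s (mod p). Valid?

yes

Left side g^H mod p:
106^2 = 11236 ≡ 308
106^4 ≡ 308^2 = 94864 ≡ 610
106^8 ≡ 610^2 = 372100 ≡ 548
106^16 ≡ 548^2 = 300304 ≡ 467
106^32 ≡ 467^2 = 218089 ≡ 212
106^64 ≡ 212^2 = 44944 ≡ 549
106^128 ≡ 549^2 = 301401 ≡ 198
106^256 ≡ 198^2 = 39204 ≡ 273
328 = 256 + 64 + 8, so 106^328 ≡ 273·549·548 ≡ 480 (mod 683)
Right side y^r · r^s mod p:
8^2 = 64
8^4 ≡ 64^2 = 4096 ≡ 681
8^8 ≡ 681^2 = 463761 ≡ 4
8^16 ≡ 4^2 = 16
8^32 ≡ 16^2 = 256
8^64 ≡ 256^2 = 65536 ≡ 651
8^128 ≡ 651^2 = 423801 ≡ 341
8^256 ≡ 341^2 = 116281 ≡ 171
338 = 256 + 64 + 16 + 2, so 8^338 ≡ 171·651·16·64 ≡ 4 (mod 683)
338^2 = 114244 ≡ 183
338^4 ≡ 183^2 = 33489 ≡ 22
338^8 ≡ 22^2 = 484
338^16 ≡ 484^2 = 234256 ≡ 670
338^32 ≡ 670^2 = 448900 ≡ 169
338^64 ≡ 169^2 = 28561 ≡ 558
338^128 ≡ 558^2 = 311364 ≡ 599
338^256 ≡ 599^2 = 358801 ≡ 226
262 = 256 + 4 + 2, so 338^262 ≡ 226·22·183 ≡ 120 (mod 683)
4·120 = 480 ≡ 480 (mod 683)
480 ≡ 480 (mod 683), so the signature is genuine.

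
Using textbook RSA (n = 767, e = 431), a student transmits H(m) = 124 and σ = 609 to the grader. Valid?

no

σ^2 ≡ 609^2 = 370881 ≡ 420
σ^4 ≡ 420^2 = 176400 ≡ 757
σ^8 ≡ 757^2 = 573049 ≡ 100
σ^16 ≡ 100^2 = 10000 ≡ 29
σ^32 ≡ 29^2 = 841 ≡ 74
σ^64 ≡ 74^2 = 5476 ≡ 107
σ^128 ≡ 107^2 = 11449 ≡ 711
σ^256 ≡ 711^2 = 505521 ≡ 68
431 = 256 + 128 + 32 + 8 + 4 + 2 + 1, so σ^431 ≡ 68·711·74·100·757·420·609 ≡ 643 (mod 767)
643 ≠ 124, so verification fails.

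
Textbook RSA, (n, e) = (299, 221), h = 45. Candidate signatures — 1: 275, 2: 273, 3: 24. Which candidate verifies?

1

Candidate 1: Squares mod 299: 275^1≡275, 275^2≡277, 275^4≡185, 275^8≡139, 275^16≡185, 275^32≡139, 275^64≡185, 275^128≡139; 221 = 128 + 64 + 16 + 8 + 4 + 1, so 275^221 ≡ 139·185·185·139·185·275 ≡ 45 (mod 299)
  → matches h = 45
Candidate 2: Squares mod 299: 273^1≡273, 273^2≡78, 273^4≡104, 273^8≡52, 273^16≡13, 273^32≡169, 273^64≡156, 273^128≡117; 221 = 128 + 64 + 16 + 8 + 4 + 1, so 273^221 ≡ 117·156·13·52·104·273 ≡ 273 (mod 299)
Candidate 3: Squares mod 299: 24^1≡24, 24^2≡277, 24^4≡185, 24^8≡139, 24^16≡185, 24^32≡139, 24^64≡185, 24^128≡139; 221 = 128 + 64 + 16 + 8 + 4 + 1, so 24^221 ≡ 139·185·185·139·185·24 ≡ 254 (mod 299)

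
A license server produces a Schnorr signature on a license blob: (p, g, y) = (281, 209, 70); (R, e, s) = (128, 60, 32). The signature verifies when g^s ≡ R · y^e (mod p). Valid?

no

g^s mod p:
Squares mod 281: 209^1≡209, 209^2≡126, 209^4≡140, 209^8≡211, 209^16≡123, 209^32≡236
209^32 ≡ 236 (mod 281)
R · y^e mod p:
Squares mod 281: 70^1≡70, 70^2≡123, 70^4≡236, 70^8≡58, 70^16≡273, 70^32≡64
60 = 32 + 16 + 8 + 4, so 70^60 ≡ 64·273·58·236 ≡ 165 (mod 281)
128·165 = 21120 ≡ 45 (mod 281)
236 ≠ 45; the check fails.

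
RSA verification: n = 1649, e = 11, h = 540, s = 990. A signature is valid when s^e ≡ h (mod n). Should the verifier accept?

s^2 ≡ 990^2 = 980100 ≡ 594
s^4 ≡ 594^2 = 352836 ≡ 1599
s^8 ≡ 1599^2 = 2556801 ≡ 851
11 = 8 + 2 + 1, so s^11 ≡ 851·594·990 ≡ 540 (mod 1649)
Since 540 equals the digest 540, verification succeeds.

accept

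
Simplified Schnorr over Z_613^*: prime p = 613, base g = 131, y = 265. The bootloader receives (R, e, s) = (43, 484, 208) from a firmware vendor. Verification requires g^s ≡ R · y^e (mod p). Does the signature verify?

verifies

g^s mod p:
131^2 = 17161 ≡ 610
131^4 ≡ 610^2 = 372100 ≡ 9
131^8 ≡ 9^2 = 81
131^16 ≡ 81^2 = 6561 ≡ 431
131^32 ≡ 431^2 = 185761 ≡ 22
131^64 ≡ 22^2 = 484
131^128 ≡ 484^2 = 234256 ≡ 90
208 = 128 + 64 + 16, so 131^208 ≡ 90·484·431 ≡ 9 (mod 613)
R · y^e mod p:
265^2 = 70225 ≡ 343
265^4 ≡ 343^2 = 117649 ≡ 566
265^8 ≡ 566^2 = 320356 ≡ 370
265^16 ≡ 370^2 = 136900 ≡ 201
265^32 ≡ 201^2 = 40401 ≡ 556
265^64 ≡ 556^2 = 309136 ≡ 184
265^128 ≡ 184^2 = 33856 ≡ 141
265^256 ≡ 141^2 = 19881 ≡ 265
484 = 256 + 128 + 64 + 32 + 4, so 265^484 ≡ 265·141·184·556·566 ≡ 100 (mod 613)
43·100 = 4300 ≡ 9 (mod 613)
9 ≡ 9 (mod 613); signature holds.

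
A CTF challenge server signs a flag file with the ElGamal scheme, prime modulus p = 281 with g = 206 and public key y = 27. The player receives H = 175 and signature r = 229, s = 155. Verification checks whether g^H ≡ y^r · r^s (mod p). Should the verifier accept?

Left side g^H mod p:
Squares mod 281: 206^1≡206, 206^2≡5, 206^4≡25, 206^8≡63, 206^16≡35, 206^32≡101, 206^64≡85, 206^128≡200
175 = 128 + 32 + 8 + 4 + 2 + 1, so 206^175 ≡ 200·101·63·25·5·206 ≡ 221 (mod 281)
Right side y^r · r^s mod p:
Squares mod 281: 27^1≡27, 27^2≡167, 27^4≡70, 27^8≡123, 27^16≡236, 27^32≡58, 27^64≡273, 27^128≡64
229 = 128 + 64 + 32 + 4 + 1, so 27^229 ≡ 64·273·58·70·27 ≡ 95 (mod 281)
Squares mod 281: 229^1≡229, 229^2≡175, 229^4≡277, 229^8≡16, 229^16≡256, 229^32≡63, 229^64≡35, 229^128≡101
155 = 128 + 16 + 8 + 2 + 1, so 229^155 ≡ 101·256·16·175·229 ≡ 113 (mod 281)
95·113 = 10735 ≡ 57 (mod 281)
221 ≠ 57, so verification fails.

reject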